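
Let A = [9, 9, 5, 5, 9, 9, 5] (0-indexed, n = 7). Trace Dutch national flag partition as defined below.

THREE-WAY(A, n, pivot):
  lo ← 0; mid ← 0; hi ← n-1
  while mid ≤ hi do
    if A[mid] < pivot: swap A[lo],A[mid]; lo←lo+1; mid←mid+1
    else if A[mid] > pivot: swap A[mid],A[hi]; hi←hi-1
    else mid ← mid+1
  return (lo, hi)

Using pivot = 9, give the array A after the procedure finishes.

pivot = 9; lo=0, mid=0, hi=6
A[mid]=9=9: mid=1
A[mid]=9=9: mid=2
A[mid]=5<9: swap A[0],A[2]; lo=1,mid=3 → [5, 9, 9, 5, 9, 9, 5]
A[mid]=5<9: swap A[1],A[3]; lo=2,mid=4 → [5, 5, 9, 9, 9, 9, 5]
A[mid]=9=9: mid=5
A[mid]=9=9: mid=6
A[mid]=5<9: swap A[2],A[6]; lo=3,mid=7 → [5, 5, 5, 9, 9, 9, 9]
end: lo=3, hi=6; A = [5, 5, 5, 9, 9, 9, 9]

[5, 5, 5, 9, 9, 9, 9]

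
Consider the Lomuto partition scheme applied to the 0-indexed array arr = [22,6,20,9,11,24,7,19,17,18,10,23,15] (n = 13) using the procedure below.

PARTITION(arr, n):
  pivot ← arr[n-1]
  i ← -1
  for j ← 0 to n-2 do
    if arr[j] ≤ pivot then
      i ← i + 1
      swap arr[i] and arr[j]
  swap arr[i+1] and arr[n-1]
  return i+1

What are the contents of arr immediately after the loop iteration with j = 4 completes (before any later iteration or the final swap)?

pivot=15, i=-1
j=0: 22>15, skip
j=1: 6≤15, i=0, swap(0,1) ⇒ [6,22,20,9,11,24,7,19,17,18,10,23,15]
j=2: 20>15, skip
j=3: 9≤15, i=1, swap(1,3) ⇒ [6,9,20,22,11,24,7,19,17,18,10,23,15]
j=4: 11≤15, i=2, swap(2,4) ⇒ [6,9,11,22,20,24,7,19,17,18,10,23,15]
(after j=4) arr = [6,9,11,22,20,24,7,19,17,18,10,23,15]

[6,9,11,22,20,24,7,19,17,18,10,23,15]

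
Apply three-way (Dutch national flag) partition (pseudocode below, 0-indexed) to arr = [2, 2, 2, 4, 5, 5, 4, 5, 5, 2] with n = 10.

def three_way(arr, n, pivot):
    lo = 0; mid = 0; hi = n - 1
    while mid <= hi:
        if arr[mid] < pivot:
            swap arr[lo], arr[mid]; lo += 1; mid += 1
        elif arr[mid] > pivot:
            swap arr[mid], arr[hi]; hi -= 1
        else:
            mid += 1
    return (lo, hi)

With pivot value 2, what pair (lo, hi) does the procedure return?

pivot = 2; lo=0, mid=0, hi=9
arr[mid]=2=2: mid=1
arr[mid]=2=2: mid=2
arr[mid]=2=2: mid=3
arr[mid]=4>2: swap arr[3],arr[9]; hi=8 → [2, 2, 2, 2, 5, 5, 4, 5, 5, 4]
arr[mid]=2=2: mid=4
arr[mid]=5>2: swap arr[4],arr[8]; hi=7 → [2, 2, 2, 2, 5, 5, 4, 5, 5, 4]
arr[mid]=5>2: swap arr[4],arr[7]; hi=6 → [2, 2, 2, 2, 5, 5, 4, 5, 5, 4]
arr[mid]=5>2: swap arr[4],arr[6]; hi=5 → [2, 2, 2, 2, 4, 5, 5, 5, 5, 4]
arr[mid]=4>2: swap arr[4],arr[5]; hi=4 → [2, 2, 2, 2, 5, 4, 5, 5, 5, 4]
arr[mid]=5>2: swap arr[4],arr[4]; hi=3 → [2, 2, 2, 2, 5, 4, 5, 5, 5, 4]
end: lo=0, hi=3; arr = [2, 2, 2, 2, 5, 4, 5, 5, 5, 4]

(0, 3)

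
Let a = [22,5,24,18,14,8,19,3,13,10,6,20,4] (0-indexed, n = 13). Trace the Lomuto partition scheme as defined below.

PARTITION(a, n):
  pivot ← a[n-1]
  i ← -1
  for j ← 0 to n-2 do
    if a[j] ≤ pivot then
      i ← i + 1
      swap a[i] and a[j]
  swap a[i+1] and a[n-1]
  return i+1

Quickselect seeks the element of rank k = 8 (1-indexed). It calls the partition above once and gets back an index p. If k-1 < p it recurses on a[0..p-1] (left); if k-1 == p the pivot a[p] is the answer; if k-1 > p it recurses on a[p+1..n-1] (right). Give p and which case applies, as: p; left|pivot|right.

pivot = a[12] = 4; i = -1
j=0: a[0]=22 > 4 → no swap
j=1: a[1]=5 > 4 → no swap
j=2: a[2]=24 > 4 → no swap
j=3: a[3]=18 > 4 → no swap
j=4: a[4]=14 > 4 → no swap
j=5: a[5]=8 > 4 → no swap
j=6: a[6]=19 > 4 → no swap
j=7: a[7]=3 ≤ 4 → i=0, swap a[0],a[7] → [3,5,24,18,14,8,19,22,13,10,6,20,4]
j=8: a[8]=13 > 4 → no swap
j=9: a[9]=10 > 4 → no swap
j=10: a[10]=6 > 4 → no swap
j=11: a[11]=20 > 4 → no swap
final swap a[1],a[12] → [3,4,24,18,14,8,19,22,13,10,6,20,5]; return 1
p = 1; k-1 = 7 > 1 ⇒ right

1; right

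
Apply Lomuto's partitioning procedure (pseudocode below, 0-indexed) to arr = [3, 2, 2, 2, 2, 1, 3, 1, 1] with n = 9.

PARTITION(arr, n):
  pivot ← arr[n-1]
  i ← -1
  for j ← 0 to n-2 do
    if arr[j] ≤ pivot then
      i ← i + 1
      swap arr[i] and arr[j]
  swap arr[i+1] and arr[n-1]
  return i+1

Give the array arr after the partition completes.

pivot = arr[8] = 1; i = -1
j=0: arr[0]=3 > 1 → no swap
j=1: arr[1]=2 > 1 → no swap
j=2: arr[2]=2 > 1 → no swap
j=3: arr[3]=2 > 1 → no swap
j=4: arr[4]=2 > 1 → no swap
j=5: arr[5]=1 ≤ 1 → i=0, swap arr[0],arr[5] → [1, 2, 2, 2, 2, 3, 3, 1, 1]
j=6: arr[6]=3 > 1 → no swap
j=7: arr[7]=1 ≤ 1 → i=1, swap arr[1],arr[7] → [1, 1, 2, 2, 2, 3, 3, 2, 1]
final swap arr[2],arr[8] → [1, 1, 1, 2, 2, 3, 3, 2, 2]; return 2

[1, 1, 1, 2, 2, 3, 3, 2, 2]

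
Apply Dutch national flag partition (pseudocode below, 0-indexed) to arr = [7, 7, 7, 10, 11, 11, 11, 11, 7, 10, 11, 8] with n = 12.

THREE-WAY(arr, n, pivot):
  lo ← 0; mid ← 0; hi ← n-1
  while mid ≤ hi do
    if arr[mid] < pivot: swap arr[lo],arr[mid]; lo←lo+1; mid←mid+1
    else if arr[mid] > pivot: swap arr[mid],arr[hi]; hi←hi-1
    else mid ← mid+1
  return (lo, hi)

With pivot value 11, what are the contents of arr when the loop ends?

[7, 7, 7, 10, 7, 10, 8, 11, 11, 11, 11, 11]

lo=0 mid=0 hi=11
7<11: swap(0,0), lo=1 mid=1 ⇒ [7, 7, 7, 10, 11, 11, 11, 11, 7, 10, 11, 8]
7<11: swap(1,1), lo=2 mid=2 ⇒ [7, 7, 7, 10, 11, 11, 11, 11, 7, 10, 11, 8]
7<11: swap(2,2), lo=3 mid=3 ⇒ [7, 7, 7, 10, 11, 11, 11, 11, 7, 10, 11, 8]
10<11: swap(3,3), lo=4 mid=4 ⇒ [7, 7, 7, 10, 11, 11, 11, 11, 7, 10, 11, 8]
11=11: mid=5
11=11: mid=6
11=11: mid=7
11=11: mid=8
7<11: swap(4,8), lo=5 mid=9 ⇒ [7, 7, 7, 10, 7, 11, 11, 11, 11, 10, 11, 8]
10<11: swap(5,9), lo=6 mid=10 ⇒ [7, 7, 7, 10, 7, 10, 11, 11, 11, 11, 11, 8]
11=11: mid=11
8<11: swap(6,11), lo=7 mid=12 ⇒ [7, 7, 7, 10, 7, 10, 8, 11, 11, 11, 11, 11]
done. lo=7 hi=11; arr=[7, 7, 7, 10, 7, 10, 8, 11, 11, 11, 11, 11]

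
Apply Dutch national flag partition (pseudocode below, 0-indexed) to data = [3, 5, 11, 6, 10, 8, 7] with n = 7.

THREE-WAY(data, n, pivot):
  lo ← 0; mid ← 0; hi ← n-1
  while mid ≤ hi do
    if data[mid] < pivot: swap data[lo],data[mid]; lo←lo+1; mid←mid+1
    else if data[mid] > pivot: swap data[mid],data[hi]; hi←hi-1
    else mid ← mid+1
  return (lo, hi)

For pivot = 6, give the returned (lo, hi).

lo=0 mid=0 hi=6
3<6: swap(0,0), lo=1 mid=1 ⇒ [3, 5, 11, 6, 10, 8, 7]
5<6: swap(1,1), lo=2 mid=2 ⇒ [3, 5, 11, 6, 10, 8, 7]
11>6: swap(2,6), hi=5 ⇒ [3, 5, 7, 6, 10, 8, 11]
7>6: swap(2,5), hi=4 ⇒ [3, 5, 8, 6, 10, 7, 11]
8>6: swap(2,4), hi=3 ⇒ [3, 5, 10, 6, 8, 7, 11]
10>6: swap(2,3), hi=2 ⇒ [3, 5, 6, 10, 8, 7, 11]
6=6: mid=3
done. lo=2 hi=2; data=[3, 5, 6, 10, 8, 7, 11]

(2, 2)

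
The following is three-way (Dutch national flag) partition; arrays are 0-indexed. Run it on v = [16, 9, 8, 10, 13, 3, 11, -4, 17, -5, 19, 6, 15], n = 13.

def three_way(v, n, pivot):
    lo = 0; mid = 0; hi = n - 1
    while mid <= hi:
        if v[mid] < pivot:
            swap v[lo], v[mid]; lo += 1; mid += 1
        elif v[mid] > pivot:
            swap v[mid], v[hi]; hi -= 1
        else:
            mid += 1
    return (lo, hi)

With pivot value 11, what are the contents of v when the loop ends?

pivot = 11; lo=0, mid=0, hi=12
v[mid]=16>11: swap v[0],v[12]; hi=11 → [15, 9, 8, 10, 13, 3, 11, -4, 17, -5, 19, 6, 16]
v[mid]=15>11: swap v[0],v[11]; hi=10 → [6, 9, 8, 10, 13, 3, 11, -4, 17, -5, 19, 15, 16]
v[mid]=6<11: swap v[0],v[0]; lo=1,mid=1 → [6, 9, 8, 10, 13, 3, 11, -4, 17, -5, 19, 15, 16]
v[mid]=9<11: swap v[1],v[1]; lo=2,mid=2 → [6, 9, 8, 10, 13, 3, 11, -4, 17, -5, 19, 15, 16]
v[mid]=8<11: swap v[2],v[2]; lo=3,mid=3 → [6, 9, 8, 10, 13, 3, 11, -4, 17, -5, 19, 15, 16]
v[mid]=10<11: swap v[3],v[3]; lo=4,mid=4 → [6, 9, 8, 10, 13, 3, 11, -4, 17, -5, 19, 15, 16]
v[mid]=13>11: swap v[4],v[10]; hi=9 → [6, 9, 8, 10, 19, 3, 11, -4, 17, -5, 13, 15, 16]
v[mid]=19>11: swap v[4],v[9]; hi=8 → [6, 9, 8, 10, -5, 3, 11, -4, 17, 19, 13, 15, 16]
v[mid]=-5<11: swap v[4],v[4]; lo=5,mid=5 → [6, 9, 8, 10, -5, 3, 11, -4, 17, 19, 13, 15, 16]
v[mid]=3<11: swap v[5],v[5]; lo=6,mid=6 → [6, 9, 8, 10, -5, 3, 11, -4, 17, 19, 13, 15, 16]
v[mid]=11=11: mid=7
v[mid]=-4<11: swap v[6],v[7]; lo=7,mid=8 → [6, 9, 8, 10, -5, 3, -4, 11, 17, 19, 13, 15, 16]
v[mid]=17>11: swap v[8],v[8]; hi=7 → [6, 9, 8, 10, -5, 3, -4, 11, 17, 19, 13, 15, 16]
end: lo=7, hi=7; v = [6, 9, 8, 10, -5, 3, -4, 11, 17, 19, 13, 15, 16]

[6, 9, 8, 10, -5, 3, -4, 11, 17, 19, 13, 15, 16]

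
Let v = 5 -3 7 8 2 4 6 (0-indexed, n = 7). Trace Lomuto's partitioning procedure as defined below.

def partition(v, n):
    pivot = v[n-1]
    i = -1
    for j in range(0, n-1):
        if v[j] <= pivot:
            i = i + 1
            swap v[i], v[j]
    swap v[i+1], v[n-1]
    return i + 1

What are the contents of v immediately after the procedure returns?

pivot = v[6] = 6; i = -1
j=0: v[0]=5 ≤ 6 → i=0, swap v[0],v[0] (no change) → 5 -3 7 8 2 4 6
j=1: v[1]=-3 ≤ 6 → i=1, swap v[1],v[1] (no change) → 5 -3 7 8 2 4 6
j=2: v[2]=7 > 6 → no swap
j=3: v[3]=8 > 6 → no swap
j=4: v[4]=2 ≤ 6 → i=2, swap v[2],v[4] → 5 -3 2 8 7 4 6
j=5: v[5]=4 ≤ 6 → i=3, swap v[3],v[5] → 5 -3 2 4 7 8 6
final swap v[4],v[6] → 5 -3 2 4 6 8 7; return 4

5 -3 2 4 6 8 7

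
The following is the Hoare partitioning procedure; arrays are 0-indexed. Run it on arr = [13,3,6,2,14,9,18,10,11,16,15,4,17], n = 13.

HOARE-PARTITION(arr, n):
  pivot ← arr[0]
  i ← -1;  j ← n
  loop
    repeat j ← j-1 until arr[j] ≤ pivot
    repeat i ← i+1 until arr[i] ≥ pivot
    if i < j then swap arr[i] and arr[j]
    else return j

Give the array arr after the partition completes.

pivot = arr[0] = 13; i = -1, j = 13
j→11 (arr[11]=4≤13), i→0 (arr[0]=13≥13); i<j, swap → [4,3,6,2,14,9,18,10,11,16,15,13,17]
j→8 (arr[8]=11≤13), i→4 (arr[4]=14≥13); i<j, swap → [4,3,6,2,11,9,18,10,14,16,15,13,17]
j→7 (arr[7]=10≤13), i→6 (arr[6]=18≥13); i<j, swap → [4,3,6,2,11,9,10,18,14,16,15,13,17]
j→6, i→7; i≥j, return j=6. arr = [4,3,6,2,11,9,10,18,14,16,15,13,17]

[4,3,6,2,11,9,10,18,14,16,15,13,17]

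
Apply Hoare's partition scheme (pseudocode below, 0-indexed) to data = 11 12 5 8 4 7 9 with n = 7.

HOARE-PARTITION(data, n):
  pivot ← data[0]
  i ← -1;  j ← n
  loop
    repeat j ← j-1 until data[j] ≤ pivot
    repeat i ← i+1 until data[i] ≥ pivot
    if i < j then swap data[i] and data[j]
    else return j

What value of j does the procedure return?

pivot = data[0] = 11; i = -1, j = 7
j→6 (data[6]=9≤11), i→0 (data[0]=11≥11); i<j, swap → 9 12 5 8 4 7 11
j→5 (data[5]=7≤11), i→1 (data[1]=12≥11); i<j, swap → 9 7 5 8 4 12 11
j→4, i→5; i≥j, return j=4. data = 9 7 5 8 4 12 11

4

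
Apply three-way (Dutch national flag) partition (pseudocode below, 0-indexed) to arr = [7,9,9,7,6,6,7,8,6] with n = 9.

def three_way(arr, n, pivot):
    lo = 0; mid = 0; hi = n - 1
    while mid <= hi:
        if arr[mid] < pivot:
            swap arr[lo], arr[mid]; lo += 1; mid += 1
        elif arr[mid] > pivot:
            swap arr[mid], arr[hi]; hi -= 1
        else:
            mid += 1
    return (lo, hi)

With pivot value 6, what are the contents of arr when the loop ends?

pivot = 6; lo=0, mid=0, hi=8
arr[mid]=7>6: swap arr[0],arr[8]; hi=7 → [6,9,9,7,6,6,7,8,7]
arr[mid]=6=6: mid=1
arr[mid]=9>6: swap arr[1],arr[7]; hi=6 → [6,8,9,7,6,6,7,9,7]
arr[mid]=8>6: swap arr[1],arr[6]; hi=5 → [6,7,9,7,6,6,8,9,7]
arr[mid]=7>6: swap arr[1],arr[5]; hi=4 → [6,6,9,7,6,7,8,9,7]
arr[mid]=6=6: mid=2
arr[mid]=9>6: swap arr[2],arr[4]; hi=3 → [6,6,6,7,9,7,8,9,7]
arr[mid]=6=6: mid=3
arr[mid]=7>6: swap arr[3],arr[3]; hi=2 → [6,6,6,7,9,7,8,9,7]
end: lo=0, hi=2; arr = [6,6,6,7,9,7,8,9,7]

[6,6,6,7,9,7,8,9,7]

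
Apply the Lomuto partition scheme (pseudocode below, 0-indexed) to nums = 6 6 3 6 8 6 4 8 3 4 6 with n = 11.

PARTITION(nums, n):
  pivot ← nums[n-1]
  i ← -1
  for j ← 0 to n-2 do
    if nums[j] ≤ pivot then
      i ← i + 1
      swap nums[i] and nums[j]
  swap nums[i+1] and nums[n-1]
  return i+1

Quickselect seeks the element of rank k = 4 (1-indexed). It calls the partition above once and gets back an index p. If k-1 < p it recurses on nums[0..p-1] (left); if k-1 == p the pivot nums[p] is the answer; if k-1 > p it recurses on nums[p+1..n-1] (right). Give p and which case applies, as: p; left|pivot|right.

8; left

pivot = nums[10] = 6; i = -1
j=0: nums[0]=6 ≤ 6 → i=0, swap nums[0],nums[0] (no change) → 6 6 3 6 8 6 4 8 3 4 6
j=1: nums[1]=6 ≤ 6 → i=1, swap nums[1],nums[1] (no change) → 6 6 3 6 8 6 4 8 3 4 6
j=2: nums[2]=3 ≤ 6 → i=2, swap nums[2],nums[2] (no change) → 6 6 3 6 8 6 4 8 3 4 6
j=3: nums[3]=6 ≤ 6 → i=3, swap nums[3],nums[3] (no change) → 6 6 3 6 8 6 4 8 3 4 6
j=4: nums[4]=8 > 6 → no swap
j=5: nums[5]=6 ≤ 6 → i=4, swap nums[4],nums[5] → 6 6 3 6 6 8 4 8 3 4 6
j=6: nums[6]=4 ≤ 6 → i=5, swap nums[5],nums[6] → 6 6 3 6 6 4 8 8 3 4 6
j=7: nums[7]=8 > 6 → no swap
j=8: nums[8]=3 ≤ 6 → i=6, swap nums[6],nums[8] → 6 6 3 6 6 4 3 8 8 4 6
j=9: nums[9]=4 ≤ 6 → i=7, swap nums[7],nums[9] → 6 6 3 6 6 4 3 4 8 8 6
final swap nums[8],nums[10] → 6 6 3 6 6 4 3 4 6 8 8; return 8
p = 8; k-1 = 3 < 8 ⇒ left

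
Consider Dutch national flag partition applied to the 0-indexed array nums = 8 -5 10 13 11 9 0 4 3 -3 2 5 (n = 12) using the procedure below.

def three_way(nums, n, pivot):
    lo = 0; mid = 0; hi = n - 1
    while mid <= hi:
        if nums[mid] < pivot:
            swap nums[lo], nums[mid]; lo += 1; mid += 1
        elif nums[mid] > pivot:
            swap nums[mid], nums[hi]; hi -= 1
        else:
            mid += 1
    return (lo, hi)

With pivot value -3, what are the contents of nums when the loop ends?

lo=0 mid=0 hi=11
8>-3: swap(0,11), hi=10 ⇒ 5 -5 10 13 11 9 0 4 3 -3 2 8
5>-3: swap(0,10), hi=9 ⇒ 2 -5 10 13 11 9 0 4 3 -3 5 8
2>-3: swap(0,9), hi=8 ⇒ -3 -5 10 13 11 9 0 4 3 2 5 8
-3=-3: mid=1
-5<-3: swap(0,1), lo=1 mid=2 ⇒ -5 -3 10 13 11 9 0 4 3 2 5 8
10>-3: swap(2,8), hi=7 ⇒ -5 -3 3 13 11 9 0 4 10 2 5 8
3>-3: swap(2,7), hi=6 ⇒ -5 -3 4 13 11 9 0 3 10 2 5 8
4>-3: swap(2,6), hi=5 ⇒ -5 -3 0 13 11 9 4 3 10 2 5 8
0>-3: swap(2,5), hi=4 ⇒ -5 -3 9 13 11 0 4 3 10 2 5 8
9>-3: swap(2,4), hi=3 ⇒ -5 -3 11 13 9 0 4 3 10 2 5 8
11>-3: swap(2,3), hi=2 ⇒ -5 -3 13 11 9 0 4 3 10 2 5 8
13>-3: swap(2,2), hi=1 ⇒ -5 -3 13 11 9 0 4 3 10 2 5 8
done. lo=1 hi=1; nums=-5 -3 13 11 9 0 4 3 10 2 5 8

-5 -3 13 11 9 0 4 3 10 2 5 8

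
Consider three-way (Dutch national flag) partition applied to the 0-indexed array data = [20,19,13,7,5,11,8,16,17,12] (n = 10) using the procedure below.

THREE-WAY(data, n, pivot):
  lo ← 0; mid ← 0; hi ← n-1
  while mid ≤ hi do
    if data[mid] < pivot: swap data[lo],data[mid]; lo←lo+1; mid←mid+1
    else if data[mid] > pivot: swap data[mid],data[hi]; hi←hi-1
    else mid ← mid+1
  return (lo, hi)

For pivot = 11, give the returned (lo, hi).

lo=0 mid=0 hi=9
20>11: swap(0,9), hi=8 ⇒ [12,19,13,7,5,11,8,16,17,20]
12>11: swap(0,8), hi=7 ⇒ [17,19,13,7,5,11,8,16,12,20]
17>11: swap(0,7), hi=6 ⇒ [16,19,13,7,5,11,8,17,12,20]
16>11: swap(0,6), hi=5 ⇒ [8,19,13,7,5,11,16,17,12,20]
8<11: swap(0,0), lo=1 mid=1 ⇒ [8,19,13,7,5,11,16,17,12,20]
19>11: swap(1,5), hi=4 ⇒ [8,11,13,7,5,19,16,17,12,20]
11=11: mid=2
13>11: swap(2,4), hi=3 ⇒ [8,11,5,7,13,19,16,17,12,20]
5<11: swap(1,2), lo=2 mid=3 ⇒ [8,5,11,7,13,19,16,17,12,20]
7<11: swap(2,3), lo=3 mid=4 ⇒ [8,5,7,11,13,19,16,17,12,20]
done. lo=3 hi=3; data=[8,5,7,11,13,19,16,17,12,20]

(3, 3)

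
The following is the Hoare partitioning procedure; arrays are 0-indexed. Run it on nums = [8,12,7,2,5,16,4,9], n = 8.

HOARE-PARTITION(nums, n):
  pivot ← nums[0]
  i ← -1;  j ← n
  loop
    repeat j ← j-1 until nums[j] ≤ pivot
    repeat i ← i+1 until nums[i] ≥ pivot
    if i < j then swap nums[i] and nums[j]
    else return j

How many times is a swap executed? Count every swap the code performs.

pivot = nums[0] = 8; i = -1, j = 8
j→6 (nums[6]=4≤8), i→0 (nums[0]=8≥8); i<j, swap → [4,12,7,2,5,16,8,9]
j→4 (nums[4]=5≤8), i→1 (nums[1]=12≥8); i<j, swap → [4,5,7,2,12,16,8,9]
j→3, i→4; i≥j, return j=3. nums = [4,5,7,2,12,16,8,9]

2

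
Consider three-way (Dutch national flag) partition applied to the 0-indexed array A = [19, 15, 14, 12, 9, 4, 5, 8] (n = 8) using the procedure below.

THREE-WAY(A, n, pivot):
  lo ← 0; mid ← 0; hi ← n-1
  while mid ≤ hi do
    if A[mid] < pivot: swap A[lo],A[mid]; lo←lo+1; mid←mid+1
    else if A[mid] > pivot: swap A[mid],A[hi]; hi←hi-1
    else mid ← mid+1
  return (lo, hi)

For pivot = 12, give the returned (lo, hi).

pivot = 12; lo=0, mid=0, hi=7
A[mid]=19>12: swap A[0],A[7]; hi=6 → [8, 15, 14, 12, 9, 4, 5, 19]
A[mid]=8<12: swap A[0],A[0]; lo=1,mid=1 → [8, 15, 14, 12, 9, 4, 5, 19]
A[mid]=15>12: swap A[1],A[6]; hi=5 → [8, 5, 14, 12, 9, 4, 15, 19]
A[mid]=5<12: swap A[1],A[1]; lo=2,mid=2 → [8, 5, 14, 12, 9, 4, 15, 19]
A[mid]=14>12: swap A[2],A[5]; hi=4 → [8, 5, 4, 12, 9, 14, 15, 19]
A[mid]=4<12: swap A[2],A[2]; lo=3,mid=3 → [8, 5, 4, 12, 9, 14, 15, 19]
A[mid]=12=12: mid=4
A[mid]=9<12: swap A[3],A[4]; lo=4,mid=5 → [8, 5, 4, 9, 12, 14, 15, 19]
end: lo=4, hi=4; A = [8, 5, 4, 9, 12, 14, 15, 19]

(4, 4)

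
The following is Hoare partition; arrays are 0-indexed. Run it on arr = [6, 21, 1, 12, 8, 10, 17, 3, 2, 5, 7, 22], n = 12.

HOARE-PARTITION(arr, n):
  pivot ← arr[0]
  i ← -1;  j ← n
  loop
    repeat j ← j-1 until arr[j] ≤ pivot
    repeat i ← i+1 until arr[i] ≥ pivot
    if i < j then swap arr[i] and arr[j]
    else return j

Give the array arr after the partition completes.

[5, 2, 1, 3, 8, 10, 17, 12, 21, 6, 7, 22]

pivot=6
j stops at 9 (5), i stops at 0 (6); swap ⇒ [5, 21, 1, 12, 8, 10, 17, 3, 2, 6, 7, 22]
j stops at 8 (2), i stops at 1 (21); swap ⇒ [5, 2, 1, 12, 8, 10, 17, 3, 21, 6, 7, 22]
j stops at 7 (3), i stops at 3 (12); swap ⇒ [5, 2, 1, 3, 8, 10, 17, 12, 21, 6, 7, 22]
j stops at 3, i stops at 4; i≥j ⇒ return 3. arr=[5, 2, 1, 3, 8, 10, 17, 12, 21, 6, 7, 22]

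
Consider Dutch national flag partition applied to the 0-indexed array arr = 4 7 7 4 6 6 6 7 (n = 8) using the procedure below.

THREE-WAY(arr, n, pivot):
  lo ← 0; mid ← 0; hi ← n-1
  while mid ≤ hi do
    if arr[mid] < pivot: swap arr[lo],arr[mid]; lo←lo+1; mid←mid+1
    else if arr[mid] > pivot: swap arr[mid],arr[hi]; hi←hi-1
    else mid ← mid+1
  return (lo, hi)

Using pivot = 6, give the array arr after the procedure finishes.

4 4 6 6 6 7 7 7

pivot = 6; lo=0, mid=0, hi=7
arr[mid]=4<6: swap arr[0],arr[0]; lo=1,mid=1 → 4 7 7 4 6 6 6 7
arr[mid]=7>6: swap arr[1],arr[7]; hi=6 → 4 7 7 4 6 6 6 7
arr[mid]=7>6: swap arr[1],arr[6]; hi=5 → 4 6 7 4 6 6 7 7
arr[mid]=6=6: mid=2
arr[mid]=7>6: swap arr[2],arr[5]; hi=4 → 4 6 6 4 6 7 7 7
arr[mid]=6=6: mid=3
arr[mid]=4<6: swap arr[1],arr[3]; lo=2,mid=4 → 4 4 6 6 6 7 7 7
arr[mid]=6=6: mid=5
end: lo=2, hi=4; arr = 4 4 6 6 6 7 7 7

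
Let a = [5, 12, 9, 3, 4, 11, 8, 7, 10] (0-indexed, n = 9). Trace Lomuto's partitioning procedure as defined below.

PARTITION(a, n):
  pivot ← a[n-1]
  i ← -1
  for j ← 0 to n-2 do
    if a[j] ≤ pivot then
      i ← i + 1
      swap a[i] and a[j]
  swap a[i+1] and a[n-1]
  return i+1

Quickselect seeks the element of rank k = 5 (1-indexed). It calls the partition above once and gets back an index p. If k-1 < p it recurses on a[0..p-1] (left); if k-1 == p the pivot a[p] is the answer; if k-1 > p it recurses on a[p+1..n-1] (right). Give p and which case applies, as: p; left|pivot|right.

6; left

pivot = a[8] = 10; i = -1
j=0: a[0]=5 ≤ 10 → i=0, swap a[0],a[0] (no change) → [5, 12, 9, 3, 4, 11, 8, 7, 10]
j=1: a[1]=12 > 10 → no swap
j=2: a[2]=9 ≤ 10 → i=1, swap a[1],a[2] → [5, 9, 12, 3, 4, 11, 8, 7, 10]
j=3: a[3]=3 ≤ 10 → i=2, swap a[2],a[3] → [5, 9, 3, 12, 4, 11, 8, 7, 10]
j=4: a[4]=4 ≤ 10 → i=3, swap a[3],a[4] → [5, 9, 3, 4, 12, 11, 8, 7, 10]
j=5: a[5]=11 > 10 → no swap
j=6: a[6]=8 ≤ 10 → i=4, swap a[4],a[6] → [5, 9, 3, 4, 8, 11, 12, 7, 10]
j=7: a[7]=7 ≤ 10 → i=5, swap a[5],a[7] → [5, 9, 3, 4, 8, 7, 12, 11, 10]
final swap a[6],a[8] → [5, 9, 3, 4, 8, 7, 10, 11, 12]; return 6
p = 6; k-1 = 4 < 6 ⇒ left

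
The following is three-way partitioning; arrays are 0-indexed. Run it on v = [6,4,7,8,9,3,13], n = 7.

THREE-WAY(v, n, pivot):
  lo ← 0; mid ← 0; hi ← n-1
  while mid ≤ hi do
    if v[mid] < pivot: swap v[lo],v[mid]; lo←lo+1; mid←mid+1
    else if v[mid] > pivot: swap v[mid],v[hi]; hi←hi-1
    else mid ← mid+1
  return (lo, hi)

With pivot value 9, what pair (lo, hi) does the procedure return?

pivot = 9; lo=0, mid=0, hi=6
v[mid]=6<9: swap v[0],v[0]; lo=1,mid=1 → [6,4,7,8,9,3,13]
v[mid]=4<9: swap v[1],v[1]; lo=2,mid=2 → [6,4,7,8,9,3,13]
v[mid]=7<9: swap v[2],v[2]; lo=3,mid=3 → [6,4,7,8,9,3,13]
v[mid]=8<9: swap v[3],v[3]; lo=4,mid=4 → [6,4,7,8,9,3,13]
v[mid]=9=9: mid=5
v[mid]=3<9: swap v[4],v[5]; lo=5,mid=6 → [6,4,7,8,3,9,13]
v[mid]=13>9: swap v[6],v[6]; hi=5 → [6,4,7,8,3,9,13]
end: lo=5, hi=5; v = [6,4,7,8,3,9,13]

(5, 5)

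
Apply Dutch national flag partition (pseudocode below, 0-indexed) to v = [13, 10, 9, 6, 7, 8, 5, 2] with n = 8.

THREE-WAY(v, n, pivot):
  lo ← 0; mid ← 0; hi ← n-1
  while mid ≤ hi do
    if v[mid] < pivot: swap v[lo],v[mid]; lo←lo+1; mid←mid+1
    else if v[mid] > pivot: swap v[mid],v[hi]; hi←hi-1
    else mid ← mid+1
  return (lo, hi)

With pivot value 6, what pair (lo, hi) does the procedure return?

pivot = 6; lo=0, mid=0, hi=7
v[mid]=13>6: swap v[0],v[7]; hi=6 → [2, 10, 9, 6, 7, 8, 5, 13]
v[mid]=2<6: swap v[0],v[0]; lo=1,mid=1 → [2, 10, 9, 6, 7, 8, 5, 13]
v[mid]=10>6: swap v[1],v[6]; hi=5 → [2, 5, 9, 6, 7, 8, 10, 13]
v[mid]=5<6: swap v[1],v[1]; lo=2,mid=2 → [2, 5, 9, 6, 7, 8, 10, 13]
v[mid]=9>6: swap v[2],v[5]; hi=4 → [2, 5, 8, 6, 7, 9, 10, 13]
v[mid]=8>6: swap v[2],v[4]; hi=3 → [2, 5, 7, 6, 8, 9, 10, 13]
v[mid]=7>6: swap v[2],v[3]; hi=2 → [2, 5, 6, 7, 8, 9, 10, 13]
v[mid]=6=6: mid=3
end: lo=2, hi=2; v = [2, 5, 6, 7, 8, 9, 10, 13]

(2, 2)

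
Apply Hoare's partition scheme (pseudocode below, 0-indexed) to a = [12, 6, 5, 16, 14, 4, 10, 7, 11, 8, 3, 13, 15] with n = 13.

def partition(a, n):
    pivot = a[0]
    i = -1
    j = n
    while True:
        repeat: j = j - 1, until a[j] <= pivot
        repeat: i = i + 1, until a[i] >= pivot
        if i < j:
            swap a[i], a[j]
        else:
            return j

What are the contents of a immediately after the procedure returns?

pivot=12
j stops at 10 (3), i stops at 0 (12); swap ⇒ [3, 6, 5, 16, 14, 4, 10, 7, 11, 8, 12, 13, 15]
j stops at 9 (8), i stops at 3 (16); swap ⇒ [3, 6, 5, 8, 14, 4, 10, 7, 11, 16, 12, 13, 15]
j stops at 8 (11), i stops at 4 (14); swap ⇒ [3, 6, 5, 8, 11, 4, 10, 7, 14, 16, 12, 13, 15]
j stops at 7, i stops at 8; i≥j ⇒ return 7. a=[3, 6, 5, 8, 11, 4, 10, 7, 14, 16, 12, 13, 15]

[3, 6, 5, 8, 11, 4, 10, 7, 14, 16, 12, 13, 15]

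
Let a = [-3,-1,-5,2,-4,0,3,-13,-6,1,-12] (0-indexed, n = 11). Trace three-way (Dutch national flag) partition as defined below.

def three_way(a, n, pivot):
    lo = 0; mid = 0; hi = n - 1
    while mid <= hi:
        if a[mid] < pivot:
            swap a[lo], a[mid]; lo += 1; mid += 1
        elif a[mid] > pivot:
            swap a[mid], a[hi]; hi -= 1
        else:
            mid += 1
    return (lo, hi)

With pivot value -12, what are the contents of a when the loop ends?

[-13,-12,2,-4,0,3,-5,-6,1,-1,-3]

lo=0 mid=0 hi=10
-3>-12: swap(0,10), hi=9 ⇒ [-12,-1,-5,2,-4,0,3,-13,-6,1,-3]
-12=-12: mid=1
-1>-12: swap(1,9), hi=8 ⇒ [-12,1,-5,2,-4,0,3,-13,-6,-1,-3]
1>-12: swap(1,8), hi=7 ⇒ [-12,-6,-5,2,-4,0,3,-13,1,-1,-3]
-6>-12: swap(1,7), hi=6 ⇒ [-12,-13,-5,2,-4,0,3,-6,1,-1,-3]
-13<-12: swap(0,1), lo=1 mid=2 ⇒ [-13,-12,-5,2,-4,0,3,-6,1,-1,-3]
-5>-12: swap(2,6), hi=5 ⇒ [-13,-12,3,2,-4,0,-5,-6,1,-1,-3]
3>-12: swap(2,5), hi=4 ⇒ [-13,-12,0,2,-4,3,-5,-6,1,-1,-3]
0>-12: swap(2,4), hi=3 ⇒ [-13,-12,-4,2,0,3,-5,-6,1,-1,-3]
-4>-12: swap(2,3), hi=2 ⇒ [-13,-12,2,-4,0,3,-5,-6,1,-1,-3]
2>-12: swap(2,2), hi=1 ⇒ [-13,-12,2,-4,0,3,-5,-6,1,-1,-3]
done. lo=1 hi=1; a=[-13,-12,2,-4,0,3,-5,-6,1,-1,-3]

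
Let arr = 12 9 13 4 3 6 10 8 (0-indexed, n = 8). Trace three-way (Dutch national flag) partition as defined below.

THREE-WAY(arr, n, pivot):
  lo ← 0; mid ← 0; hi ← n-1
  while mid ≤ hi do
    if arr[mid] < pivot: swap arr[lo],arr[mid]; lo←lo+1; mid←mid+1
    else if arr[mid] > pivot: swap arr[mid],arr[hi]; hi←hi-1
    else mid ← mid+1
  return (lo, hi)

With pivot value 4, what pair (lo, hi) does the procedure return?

pivot = 4; lo=0, mid=0, hi=7
arr[mid]=12>4: swap arr[0],arr[7]; hi=6 → 8 9 13 4 3 6 10 12
arr[mid]=8>4: swap arr[0],arr[6]; hi=5 → 10 9 13 4 3 6 8 12
arr[mid]=10>4: swap arr[0],arr[5]; hi=4 → 6 9 13 4 3 10 8 12
arr[mid]=6>4: swap arr[0],arr[4]; hi=3 → 3 9 13 4 6 10 8 12
arr[mid]=3<4: swap arr[0],arr[0]; lo=1,mid=1 → 3 9 13 4 6 10 8 12
arr[mid]=9>4: swap arr[1],arr[3]; hi=2 → 3 4 13 9 6 10 8 12
arr[mid]=4=4: mid=2
arr[mid]=13>4: swap arr[2],arr[2]; hi=1 → 3 4 13 9 6 10 8 12
end: lo=1, hi=1; arr = 3 4 13 9 6 10 8 12

(1, 1)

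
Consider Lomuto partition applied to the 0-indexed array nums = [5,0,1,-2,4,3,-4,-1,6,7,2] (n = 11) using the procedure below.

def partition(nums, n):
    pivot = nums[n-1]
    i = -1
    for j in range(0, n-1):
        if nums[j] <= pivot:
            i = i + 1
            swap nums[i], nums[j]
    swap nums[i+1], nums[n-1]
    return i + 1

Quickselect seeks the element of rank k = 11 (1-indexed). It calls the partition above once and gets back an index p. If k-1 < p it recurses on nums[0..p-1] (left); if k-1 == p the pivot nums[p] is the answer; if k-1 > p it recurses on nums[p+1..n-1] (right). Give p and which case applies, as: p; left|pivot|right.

5; right

pivot=2, i=-1
j=0: 5>2, skip
j=1: 0≤2, i=0, swap(0,1) ⇒ [0,5,1,-2,4,3,-4,-1,6,7,2]
j=2: 1≤2, i=1, swap(1,2) ⇒ [0,1,5,-2,4,3,-4,-1,6,7,2]
j=3: -2≤2, i=2, swap(2,3) ⇒ [0,1,-2,5,4,3,-4,-1,6,7,2]
j=4: 4>2, skip
j=5: 3>2, skip
j=6: -4≤2, i=3, swap(3,6) ⇒ [0,1,-2,-4,4,3,5,-1,6,7,2]
j=7: -1≤2, i=4, swap(4,7) ⇒ [0,1,-2,-4,-1,3,5,4,6,7,2]
j=8: 6>2, skip
j=9: 7>2, skip
swap(5,10) ⇒ [0,1,-2,-4,-1,2,5,4,6,7,3]; return 5
p = 5; k-1 = 10 > 5 ⇒ right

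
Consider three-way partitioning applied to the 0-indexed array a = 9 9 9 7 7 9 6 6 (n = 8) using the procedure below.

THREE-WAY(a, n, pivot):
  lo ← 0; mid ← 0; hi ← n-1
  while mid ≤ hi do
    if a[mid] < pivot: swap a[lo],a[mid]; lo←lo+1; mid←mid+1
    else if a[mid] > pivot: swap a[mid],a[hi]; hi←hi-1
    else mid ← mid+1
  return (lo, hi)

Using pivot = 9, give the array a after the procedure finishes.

7 7 6 6 9 9 9 9

pivot = 9; lo=0, mid=0, hi=7
a[mid]=9=9: mid=1
a[mid]=9=9: mid=2
a[mid]=9=9: mid=3
a[mid]=7<9: swap a[0],a[3]; lo=1,mid=4 → 7 9 9 9 7 9 6 6
a[mid]=7<9: swap a[1],a[4]; lo=2,mid=5 → 7 7 9 9 9 9 6 6
a[mid]=9=9: mid=6
a[mid]=6<9: swap a[2],a[6]; lo=3,mid=7 → 7 7 6 9 9 9 9 6
a[mid]=6<9: swap a[3],a[7]; lo=4,mid=8 → 7 7 6 6 9 9 9 9
end: lo=4, hi=7; a = 7 7 6 6 9 9 9 9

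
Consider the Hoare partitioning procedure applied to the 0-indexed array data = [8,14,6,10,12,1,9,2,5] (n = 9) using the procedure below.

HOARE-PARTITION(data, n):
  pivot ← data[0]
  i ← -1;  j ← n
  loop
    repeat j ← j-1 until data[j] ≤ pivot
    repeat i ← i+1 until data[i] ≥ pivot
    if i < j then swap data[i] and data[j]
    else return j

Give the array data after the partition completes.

[5,2,6,1,12,10,9,14,8]

pivot=8
j stops at 8 (5), i stops at 0 (8); swap ⇒ [5,14,6,10,12,1,9,2,8]
j stops at 7 (2), i stops at 1 (14); swap ⇒ [5,2,6,10,12,1,9,14,8]
j stops at 5 (1), i stops at 3 (10); swap ⇒ [5,2,6,1,12,10,9,14,8]
j stops at 3, i stops at 4; i≥j ⇒ return 3. data=[5,2,6,1,12,10,9,14,8]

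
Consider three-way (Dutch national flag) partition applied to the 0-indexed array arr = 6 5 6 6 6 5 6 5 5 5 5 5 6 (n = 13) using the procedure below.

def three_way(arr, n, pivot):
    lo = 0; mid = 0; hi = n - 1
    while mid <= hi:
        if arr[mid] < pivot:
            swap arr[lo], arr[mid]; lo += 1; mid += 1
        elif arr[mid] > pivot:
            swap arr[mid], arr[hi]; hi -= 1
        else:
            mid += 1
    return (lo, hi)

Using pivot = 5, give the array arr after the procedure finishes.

lo=0 mid=0 hi=12
6>5: swap(0,12), hi=11 ⇒ 6 5 6 6 6 5 6 5 5 5 5 5 6
6>5: swap(0,11), hi=10 ⇒ 5 5 6 6 6 5 6 5 5 5 5 6 6
5=5: mid=1
5=5: mid=2
6>5: swap(2,10), hi=9 ⇒ 5 5 5 6 6 5 6 5 5 5 6 6 6
5=5: mid=3
6>5: swap(3,9), hi=8 ⇒ 5 5 5 5 6 5 6 5 5 6 6 6 6
5=5: mid=4
6>5: swap(4,8), hi=7 ⇒ 5 5 5 5 5 5 6 5 6 6 6 6 6
5=5: mid=5
5=5: mid=6
6>5: swap(6,7), hi=6 ⇒ 5 5 5 5 5 5 5 6 6 6 6 6 6
5=5: mid=7
done. lo=0 hi=6; arr=5 5 5 5 5 5 5 6 6 6 6 6 6

5 5 5 5 5 5 5 6 6 6 6 6 6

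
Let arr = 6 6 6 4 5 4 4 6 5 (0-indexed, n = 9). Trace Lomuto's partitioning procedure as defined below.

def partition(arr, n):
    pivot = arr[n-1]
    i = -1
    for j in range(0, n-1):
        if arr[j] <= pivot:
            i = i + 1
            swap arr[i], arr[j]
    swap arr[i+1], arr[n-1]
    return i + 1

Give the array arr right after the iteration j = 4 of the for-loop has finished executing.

4 5 6 6 6 4 4 6 5

pivot=5, i=-1
j=0: 6>5, skip
j=1: 6>5, skip
j=2: 6>5, skip
j=3: 4≤5, i=0, swap(0,3) ⇒ 4 6 6 6 5 4 4 6 5
j=4: 5≤5, i=1, swap(1,4) ⇒ 4 5 6 6 6 4 4 6 5
(after j=4) arr = 4 5 6 6 6 4 4 6 5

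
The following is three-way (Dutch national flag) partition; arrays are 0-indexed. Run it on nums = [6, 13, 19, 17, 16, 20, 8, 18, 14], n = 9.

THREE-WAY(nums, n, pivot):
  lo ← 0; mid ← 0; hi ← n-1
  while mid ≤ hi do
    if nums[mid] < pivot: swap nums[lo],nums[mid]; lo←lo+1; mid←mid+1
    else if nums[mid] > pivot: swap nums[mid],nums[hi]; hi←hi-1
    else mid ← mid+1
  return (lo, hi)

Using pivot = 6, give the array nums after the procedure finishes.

pivot = 6; lo=0, mid=0, hi=8
nums[mid]=6=6: mid=1
nums[mid]=13>6: swap nums[1],nums[8]; hi=7 → [6, 14, 19, 17, 16, 20, 8, 18, 13]
nums[mid]=14>6: swap nums[1],nums[7]; hi=6 → [6, 18, 19, 17, 16, 20, 8, 14, 13]
nums[mid]=18>6: swap nums[1],nums[6]; hi=5 → [6, 8, 19, 17, 16, 20, 18, 14, 13]
nums[mid]=8>6: swap nums[1],nums[5]; hi=4 → [6, 20, 19, 17, 16, 8, 18, 14, 13]
nums[mid]=20>6: swap nums[1],nums[4]; hi=3 → [6, 16, 19, 17, 20, 8, 18, 14, 13]
nums[mid]=16>6: swap nums[1],nums[3]; hi=2 → [6, 17, 19, 16, 20, 8, 18, 14, 13]
nums[mid]=17>6: swap nums[1],nums[2]; hi=1 → [6, 19, 17, 16, 20, 8, 18, 14, 13]
nums[mid]=19>6: swap nums[1],nums[1]; hi=0 → [6, 19, 17, 16, 20, 8, 18, 14, 13]
end: lo=0, hi=0; nums = [6, 19, 17, 16, 20, 8, 18, 14, 13]

[6, 19, 17, 16, 20, 8, 18, 14, 13]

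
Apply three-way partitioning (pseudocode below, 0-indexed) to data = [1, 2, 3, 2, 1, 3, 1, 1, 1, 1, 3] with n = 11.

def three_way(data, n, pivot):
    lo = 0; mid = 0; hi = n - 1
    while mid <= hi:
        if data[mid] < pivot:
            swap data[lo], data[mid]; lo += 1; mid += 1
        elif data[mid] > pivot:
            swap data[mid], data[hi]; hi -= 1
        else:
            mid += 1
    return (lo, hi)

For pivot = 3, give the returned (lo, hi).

(8, 10)

pivot = 3; lo=0, mid=0, hi=10
data[mid]=1<3: swap data[0],data[0]; lo=1,mid=1 → [1, 2, 3, 2, 1, 3, 1, 1, 1, 1, 3]
data[mid]=2<3: swap data[1],data[1]; lo=2,mid=2 → [1, 2, 3, 2, 1, 3, 1, 1, 1, 1, 3]
data[mid]=3=3: mid=3
data[mid]=2<3: swap data[2],data[3]; lo=3,mid=4 → [1, 2, 2, 3, 1, 3, 1, 1, 1, 1, 3]
data[mid]=1<3: swap data[3],data[4]; lo=4,mid=5 → [1, 2, 2, 1, 3, 3, 1, 1, 1, 1, 3]
data[mid]=3=3: mid=6
data[mid]=1<3: swap data[4],data[6]; lo=5,mid=7 → [1, 2, 2, 1, 1, 3, 3, 1, 1, 1, 3]
data[mid]=1<3: swap data[5],data[7]; lo=6,mid=8 → [1, 2, 2, 1, 1, 1, 3, 3, 1, 1, 3]
data[mid]=1<3: swap data[6],data[8]; lo=7,mid=9 → [1, 2, 2, 1, 1, 1, 1, 3, 3, 1, 3]
data[mid]=1<3: swap data[7],data[9]; lo=8,mid=10 → [1, 2, 2, 1, 1, 1, 1, 1, 3, 3, 3]
data[mid]=3=3: mid=11
end: lo=8, hi=10; data = [1, 2, 2, 1, 1, 1, 1, 1, 3, 3, 3]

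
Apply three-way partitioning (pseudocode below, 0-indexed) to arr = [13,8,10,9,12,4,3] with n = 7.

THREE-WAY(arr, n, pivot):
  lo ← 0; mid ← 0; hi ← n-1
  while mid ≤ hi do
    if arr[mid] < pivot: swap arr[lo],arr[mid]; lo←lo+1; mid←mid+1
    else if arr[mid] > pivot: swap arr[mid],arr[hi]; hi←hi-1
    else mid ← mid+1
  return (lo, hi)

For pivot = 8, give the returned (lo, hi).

lo=0 mid=0 hi=6
13>8: swap(0,6), hi=5 ⇒ [3,8,10,9,12,4,13]
3<8: swap(0,0), lo=1 mid=1 ⇒ [3,8,10,9,12,4,13]
8=8: mid=2
10>8: swap(2,5), hi=4 ⇒ [3,8,4,9,12,10,13]
4<8: swap(1,2), lo=2 mid=3 ⇒ [3,4,8,9,12,10,13]
9>8: swap(3,4), hi=3 ⇒ [3,4,8,12,9,10,13]
12>8: swap(3,3), hi=2 ⇒ [3,4,8,12,9,10,13]
done. lo=2 hi=2; arr=[3,4,8,12,9,10,13]

(2, 2)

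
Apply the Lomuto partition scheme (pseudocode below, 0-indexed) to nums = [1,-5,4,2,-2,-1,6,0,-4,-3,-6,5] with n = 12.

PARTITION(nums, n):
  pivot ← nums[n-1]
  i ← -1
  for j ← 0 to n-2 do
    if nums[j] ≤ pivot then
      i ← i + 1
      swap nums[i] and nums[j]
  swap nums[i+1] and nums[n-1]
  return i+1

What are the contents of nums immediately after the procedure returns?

[1,-5,4,2,-2,-1,0,-4,-3,-6,5,6]

pivot=5, i=-1
j=0: 1≤5, i=0, swap(0,0) ⇒ [1,-5,4,2,-2,-1,6,0,-4,-3,-6,5]
j=1: -5≤5, i=1, swap(1,1) ⇒ [1,-5,4,2,-2,-1,6,0,-4,-3,-6,5]
j=2: 4≤5, i=2, swap(2,2) ⇒ [1,-5,4,2,-2,-1,6,0,-4,-3,-6,5]
j=3: 2≤5, i=3, swap(3,3) ⇒ [1,-5,4,2,-2,-1,6,0,-4,-3,-6,5]
j=4: -2≤5, i=4, swap(4,4) ⇒ [1,-5,4,2,-2,-1,6,0,-4,-3,-6,5]
j=5: -1≤5, i=5, swap(5,5) ⇒ [1,-5,4,2,-2,-1,6,0,-4,-3,-6,5]
j=6: 6>5, skip
j=7: 0≤5, i=6, swap(6,7) ⇒ [1,-5,4,2,-2,-1,0,6,-4,-3,-6,5]
j=8: -4≤5, i=7, swap(7,8) ⇒ [1,-5,4,2,-2,-1,0,-4,6,-3,-6,5]
j=9: -3≤5, i=8, swap(8,9) ⇒ [1,-5,4,2,-2,-1,0,-4,-3,6,-6,5]
j=10: -6≤5, i=9, swap(9,10) ⇒ [1,-5,4,2,-2,-1,0,-4,-3,-6,6,5]
swap(10,11) ⇒ [1,-5,4,2,-2,-1,0,-4,-3,-6,5,6]; return 10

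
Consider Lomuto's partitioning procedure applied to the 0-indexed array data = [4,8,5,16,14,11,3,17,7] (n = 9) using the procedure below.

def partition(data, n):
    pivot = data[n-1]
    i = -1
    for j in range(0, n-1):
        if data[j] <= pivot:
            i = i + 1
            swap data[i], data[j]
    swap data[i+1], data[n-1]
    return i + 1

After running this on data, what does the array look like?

[4,5,3,7,14,11,8,17,16]

pivot=7, i=-1
j=0: 4≤7, i=0, swap(0,0) ⇒ [4,8,5,16,14,11,3,17,7]
j=1: 8>7, skip
j=2: 5≤7, i=1, swap(1,2) ⇒ [4,5,8,16,14,11,3,17,7]
j=3: 16>7, skip
j=4: 14>7, skip
j=5: 11>7, skip
j=6: 3≤7, i=2, swap(2,6) ⇒ [4,5,3,16,14,11,8,17,7]
j=7: 17>7, skip
swap(3,8) ⇒ [4,5,3,7,14,11,8,17,16]; return 3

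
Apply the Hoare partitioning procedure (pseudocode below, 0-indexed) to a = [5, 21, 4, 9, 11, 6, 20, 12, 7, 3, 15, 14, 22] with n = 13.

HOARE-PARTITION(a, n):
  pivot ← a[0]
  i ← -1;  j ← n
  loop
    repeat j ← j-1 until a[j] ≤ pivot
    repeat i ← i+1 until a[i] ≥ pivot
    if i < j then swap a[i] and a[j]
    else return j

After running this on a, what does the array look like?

[3, 4, 21, 9, 11, 6, 20, 12, 7, 5, 15, 14, 22]

pivot=5
j stops at 9 (3), i stops at 0 (5); swap ⇒ [3, 21, 4, 9, 11, 6, 20, 12, 7, 5, 15, 14, 22]
j stops at 2 (4), i stops at 1 (21); swap ⇒ [3, 4, 21, 9, 11, 6, 20, 12, 7, 5, 15, 14, 22]
j stops at 1, i stops at 2; i≥j ⇒ return 1. a=[3, 4, 21, 9, 11, 6, 20, 12, 7, 5, 15, 14, 22]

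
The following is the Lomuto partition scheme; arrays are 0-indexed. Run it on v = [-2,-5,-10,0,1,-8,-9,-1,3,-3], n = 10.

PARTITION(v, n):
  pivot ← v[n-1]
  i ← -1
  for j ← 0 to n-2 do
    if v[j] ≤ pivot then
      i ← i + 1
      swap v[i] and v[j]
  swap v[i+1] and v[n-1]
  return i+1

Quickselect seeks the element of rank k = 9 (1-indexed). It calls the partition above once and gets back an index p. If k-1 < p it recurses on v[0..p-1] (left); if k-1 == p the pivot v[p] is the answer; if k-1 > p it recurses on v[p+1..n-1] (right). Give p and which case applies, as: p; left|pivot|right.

pivot = v[9] = -3; i = -1
j=0: v[0]=-2 > -3 → no swap
j=1: v[1]=-5 ≤ -3 → i=0, swap v[0],v[1] → [-5,-2,-10,0,1,-8,-9,-1,3,-3]
j=2: v[2]=-10 ≤ -3 → i=1, swap v[1],v[2] → [-5,-10,-2,0,1,-8,-9,-1,3,-3]
j=3: v[3]=0 > -3 → no swap
j=4: v[4]=1 > -3 → no swap
j=5: v[5]=-8 ≤ -3 → i=2, swap v[2],v[5] → [-5,-10,-8,0,1,-2,-9,-1,3,-3]
j=6: v[6]=-9 ≤ -3 → i=3, swap v[3],v[6] → [-5,-10,-8,-9,1,-2,0,-1,3,-3]
j=7: v[7]=-1 > -3 → no swap
j=8: v[8]=3 > -3 → no swap
final swap v[4],v[9] → [-5,-10,-8,-9,-3,-2,0,-1,3,1]; return 4
p = 4; k-1 = 8 > 4 ⇒ right

4; right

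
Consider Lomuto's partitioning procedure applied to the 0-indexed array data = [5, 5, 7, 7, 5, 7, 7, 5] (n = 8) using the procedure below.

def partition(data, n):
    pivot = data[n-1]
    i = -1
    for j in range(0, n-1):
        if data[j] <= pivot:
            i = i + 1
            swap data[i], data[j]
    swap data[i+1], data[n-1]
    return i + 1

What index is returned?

pivot = data[7] = 5; i = -1
j=0: data[0]=5 ≤ 5 → i=0, swap data[0],data[0] (no change) → [5, 5, 7, 7, 5, 7, 7, 5]
j=1: data[1]=5 ≤ 5 → i=1, swap data[1],data[1] (no change) → [5, 5, 7, 7, 5, 7, 7, 5]
j=2: data[2]=7 > 5 → no swap
j=3: data[3]=7 > 5 → no swap
j=4: data[4]=5 ≤ 5 → i=2, swap data[2],data[4] → [5, 5, 5, 7, 7, 7, 7, 5]
j=5: data[5]=7 > 5 → no swap
j=6: data[6]=7 > 5 → no swap
final swap data[3],data[7] → [5, 5, 5, 5, 7, 7, 7, 7]; return 3

3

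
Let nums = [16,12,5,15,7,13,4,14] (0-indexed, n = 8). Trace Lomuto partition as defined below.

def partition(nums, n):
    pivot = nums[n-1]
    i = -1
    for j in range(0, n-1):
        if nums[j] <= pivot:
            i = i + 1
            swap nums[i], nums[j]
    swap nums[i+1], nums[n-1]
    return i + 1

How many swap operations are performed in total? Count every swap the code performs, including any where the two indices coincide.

6

pivot = nums[7] = 14; i = -1
j=0: nums[0]=16 > 14 → no swap
j=1: nums[1]=12 ≤ 14 → i=0, swap nums[0],nums[1] → [12,16,5,15,7,13,4,14]
j=2: nums[2]=5 ≤ 14 → i=1, swap nums[1],nums[2] → [12,5,16,15,7,13,4,14]
j=3: nums[3]=15 > 14 → no swap
j=4: nums[4]=7 ≤ 14 → i=2, swap nums[2],nums[4] → [12,5,7,15,16,13,4,14]
j=5: nums[5]=13 ≤ 14 → i=3, swap nums[3],nums[5] → [12,5,7,13,16,15,4,14]
j=6: nums[6]=4 ≤ 14 → i=4, swap nums[4],nums[6] → [12,5,7,13,4,15,16,14]
final swap nums[5],nums[7] → [12,5,7,13,4,14,16,15]; return 5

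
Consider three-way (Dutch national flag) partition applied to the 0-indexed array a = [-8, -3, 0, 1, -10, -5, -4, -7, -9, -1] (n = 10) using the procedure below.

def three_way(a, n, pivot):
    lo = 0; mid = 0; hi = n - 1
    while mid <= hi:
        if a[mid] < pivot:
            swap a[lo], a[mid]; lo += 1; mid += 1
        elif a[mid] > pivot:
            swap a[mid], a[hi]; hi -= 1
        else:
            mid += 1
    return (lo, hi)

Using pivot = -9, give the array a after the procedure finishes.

pivot = -9; lo=0, mid=0, hi=9
a[mid]=-8>-9: swap a[0],a[9]; hi=8 → [-1, -3, 0, 1, -10, -5, -4, -7, -9, -8]
a[mid]=-1>-9: swap a[0],a[8]; hi=7 → [-9, -3, 0, 1, -10, -5, -4, -7, -1, -8]
a[mid]=-9=-9: mid=1
a[mid]=-3>-9: swap a[1],a[7]; hi=6 → [-9, -7, 0, 1, -10, -5, -4, -3, -1, -8]
a[mid]=-7>-9: swap a[1],a[6]; hi=5 → [-9, -4, 0, 1, -10, -5, -7, -3, -1, -8]
a[mid]=-4>-9: swap a[1],a[5]; hi=4 → [-9, -5, 0, 1, -10, -4, -7, -3, -1, -8]
a[mid]=-5>-9: swap a[1],a[4]; hi=3 → [-9, -10, 0, 1, -5, -4, -7, -3, -1, -8]
a[mid]=-10<-9: swap a[0],a[1]; lo=1,mid=2 → [-10, -9, 0, 1, -5, -4, -7, -3, -1, -8]
a[mid]=0>-9: swap a[2],a[3]; hi=2 → [-10, -9, 1, 0, -5, -4, -7, -3, -1, -8]
a[mid]=1>-9: swap a[2],a[2]; hi=1 → [-10, -9, 1, 0, -5, -4, -7, -3, -1, -8]
end: lo=1, hi=1; a = [-10, -9, 1, 0, -5, -4, -7, -3, -1, -8]

[-10, -9, 1, 0, -5, -4, -7, -3, -1, -8]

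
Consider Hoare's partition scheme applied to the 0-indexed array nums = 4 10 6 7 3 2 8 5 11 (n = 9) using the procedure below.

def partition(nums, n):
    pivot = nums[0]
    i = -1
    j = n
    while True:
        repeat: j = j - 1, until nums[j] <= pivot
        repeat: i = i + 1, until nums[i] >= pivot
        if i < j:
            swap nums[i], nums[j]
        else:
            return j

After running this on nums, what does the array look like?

2 3 6 7 10 4 8 5 11

pivot=4
j stops at 5 (2), i stops at 0 (4); swap ⇒ 2 10 6 7 3 4 8 5 11
j stops at 4 (3), i stops at 1 (10); swap ⇒ 2 3 6 7 10 4 8 5 11
j stops at 1, i stops at 2; i≥j ⇒ return 1. nums=2 3 6 7 10 4 8 5 11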